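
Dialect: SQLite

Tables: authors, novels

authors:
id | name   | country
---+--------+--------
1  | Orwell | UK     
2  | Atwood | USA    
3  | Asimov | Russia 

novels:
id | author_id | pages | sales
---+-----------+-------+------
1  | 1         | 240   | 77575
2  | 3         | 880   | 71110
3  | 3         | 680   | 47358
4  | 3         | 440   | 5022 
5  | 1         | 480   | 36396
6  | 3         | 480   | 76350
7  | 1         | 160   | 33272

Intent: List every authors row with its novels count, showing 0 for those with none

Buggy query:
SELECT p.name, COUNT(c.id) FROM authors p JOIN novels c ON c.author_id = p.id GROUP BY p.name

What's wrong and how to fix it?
Bug: INNER JOIN drops authors rows that have no matching novels rows

Fix: Use LEFT JOIN so parents without children still appear (COUNT(c.id) gives 0)

Corrected query:
SELECT p.name, COUNT(c.id) FROM authors p LEFT JOIN novels c ON c.author_id = p.id GROUP BY p.name

Result:
name   | COUNT(c.id)
-------+------------
Asimov | 4          
Atwood | 0          
Orwell | 3          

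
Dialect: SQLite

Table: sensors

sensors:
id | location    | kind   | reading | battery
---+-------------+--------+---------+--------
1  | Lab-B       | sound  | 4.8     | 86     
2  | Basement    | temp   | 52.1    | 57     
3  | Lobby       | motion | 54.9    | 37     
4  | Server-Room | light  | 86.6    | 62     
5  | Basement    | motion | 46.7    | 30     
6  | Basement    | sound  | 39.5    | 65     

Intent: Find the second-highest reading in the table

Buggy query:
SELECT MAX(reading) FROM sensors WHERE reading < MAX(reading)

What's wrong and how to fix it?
Bug: MAX(reading) on the right of the comparison is an aggregate-in-WHERE error

Fix: Put the inner MAX in a scalar subquery

Corrected query:
SELECT MAX(reading) FROM sensors WHERE reading < (SELECT MAX(reading) FROM sensors)

Result:
MAX(reading)
------------
54.9        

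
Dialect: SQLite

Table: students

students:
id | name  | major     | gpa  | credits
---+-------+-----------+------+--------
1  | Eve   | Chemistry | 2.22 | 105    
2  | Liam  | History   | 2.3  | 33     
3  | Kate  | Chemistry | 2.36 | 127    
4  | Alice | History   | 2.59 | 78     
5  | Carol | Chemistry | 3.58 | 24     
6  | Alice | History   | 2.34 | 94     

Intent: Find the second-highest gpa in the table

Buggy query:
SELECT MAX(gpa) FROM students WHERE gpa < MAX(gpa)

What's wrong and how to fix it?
Bug: The inner MAX is an aggregate inside WHERE, which is not allowed

Fix: Compute the overall MAX in a subquery, then take MAX of rows below it

Corrected query:
SELECT MAX(gpa) FROM students WHERE gpa < (SELECT MAX(gpa) FROM students)

Result:
MAX(gpa)
--------
2.59    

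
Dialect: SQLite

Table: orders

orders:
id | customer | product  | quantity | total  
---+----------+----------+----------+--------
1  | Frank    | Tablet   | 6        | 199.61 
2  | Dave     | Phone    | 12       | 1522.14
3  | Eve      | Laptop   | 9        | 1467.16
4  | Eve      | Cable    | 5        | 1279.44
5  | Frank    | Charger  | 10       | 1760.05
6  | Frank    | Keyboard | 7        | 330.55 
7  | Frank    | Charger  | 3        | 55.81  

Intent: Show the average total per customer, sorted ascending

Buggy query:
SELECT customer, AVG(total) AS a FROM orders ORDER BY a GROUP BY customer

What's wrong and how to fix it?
Bug: GROUP BY must precede ORDER BY

Fix: Move ORDER BY to the end, after GROUP BY

Corrected query:
SELECT customer, AVG(total) AS a FROM orders GROUP BY customer ORDER BY a

Result:
customer | a      
---------+--------
Frank    | 586.505
Eve      | 1373.3 
Dave     | 1522.14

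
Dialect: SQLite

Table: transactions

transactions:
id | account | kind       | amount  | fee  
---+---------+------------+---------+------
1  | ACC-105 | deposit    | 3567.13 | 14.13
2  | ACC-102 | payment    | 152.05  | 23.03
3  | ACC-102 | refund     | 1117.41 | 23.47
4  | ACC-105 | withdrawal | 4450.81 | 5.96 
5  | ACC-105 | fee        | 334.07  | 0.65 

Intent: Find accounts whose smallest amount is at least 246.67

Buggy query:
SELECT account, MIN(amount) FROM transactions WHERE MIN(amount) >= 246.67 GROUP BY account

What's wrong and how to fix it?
Bug: MIN() in WHERE is a misuse of aggregate

Fix: Replace WHERE with HAVING after the GROUP BY

Corrected query:
SELECT account, MIN(amount) FROM transactions GROUP BY account HAVING MIN(amount) >= 246.67

Result:
account | MIN(amount)
--------+------------
ACC-105 | 334.07     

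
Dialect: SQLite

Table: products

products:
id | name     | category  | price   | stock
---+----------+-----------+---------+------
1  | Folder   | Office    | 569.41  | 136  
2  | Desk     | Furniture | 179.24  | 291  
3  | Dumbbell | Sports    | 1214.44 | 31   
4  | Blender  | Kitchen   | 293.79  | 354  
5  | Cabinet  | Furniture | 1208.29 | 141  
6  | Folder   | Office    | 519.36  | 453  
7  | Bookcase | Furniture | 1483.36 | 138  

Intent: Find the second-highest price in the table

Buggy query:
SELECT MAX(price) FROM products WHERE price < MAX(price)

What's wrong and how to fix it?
Bug: MAX(price) on the right of the comparison is an aggregate-in-WHERE error

Fix: Put the inner MAX in a scalar subquery

Corrected query:
SELECT MAX(price) FROM products WHERE price < (SELECT MAX(price) FROM products)

Result:
MAX(price)
----------
1214.44   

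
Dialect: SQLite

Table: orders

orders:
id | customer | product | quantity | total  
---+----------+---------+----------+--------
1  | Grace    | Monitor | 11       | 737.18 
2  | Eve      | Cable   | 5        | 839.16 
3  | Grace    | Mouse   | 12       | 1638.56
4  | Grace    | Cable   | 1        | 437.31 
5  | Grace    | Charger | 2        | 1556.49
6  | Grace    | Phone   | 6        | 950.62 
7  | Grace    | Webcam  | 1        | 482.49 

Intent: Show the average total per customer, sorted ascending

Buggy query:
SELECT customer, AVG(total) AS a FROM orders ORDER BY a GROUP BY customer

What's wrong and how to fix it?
Bug: GROUP BY must precede ORDER BY

Fix: Reorder: SELECT … FROM … GROUP BY … ORDER BY …

Corrected query:
SELECT customer, AVG(total) AS a FROM orders GROUP BY customer ORDER BY a

Result:
customer | a         
---------+-----------
Eve      | 839.16    
Grace    | 967.108333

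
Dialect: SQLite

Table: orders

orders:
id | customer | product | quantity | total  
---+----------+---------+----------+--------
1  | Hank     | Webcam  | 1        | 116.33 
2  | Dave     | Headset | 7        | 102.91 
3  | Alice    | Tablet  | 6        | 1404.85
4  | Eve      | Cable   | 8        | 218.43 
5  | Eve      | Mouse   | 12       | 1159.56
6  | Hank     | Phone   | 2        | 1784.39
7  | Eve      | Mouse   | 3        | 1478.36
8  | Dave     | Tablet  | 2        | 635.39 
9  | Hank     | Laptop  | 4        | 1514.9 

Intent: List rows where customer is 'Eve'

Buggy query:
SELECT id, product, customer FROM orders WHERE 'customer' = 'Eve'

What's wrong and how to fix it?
Bug: Single quotes denote string literals in SQL; the column name is being compared as a constant string

Fix: Remove the quotes around the column name (or use double quotes for an identifier)

Corrected query:
SELECT id, product, customer FROM orders WHERE customer = 'Eve'

Result:
id | product | customer
---+---------+---------
4  | Cable   | Eve     
5  | Mouse   | Eve     
7  | Mouse   | Eve     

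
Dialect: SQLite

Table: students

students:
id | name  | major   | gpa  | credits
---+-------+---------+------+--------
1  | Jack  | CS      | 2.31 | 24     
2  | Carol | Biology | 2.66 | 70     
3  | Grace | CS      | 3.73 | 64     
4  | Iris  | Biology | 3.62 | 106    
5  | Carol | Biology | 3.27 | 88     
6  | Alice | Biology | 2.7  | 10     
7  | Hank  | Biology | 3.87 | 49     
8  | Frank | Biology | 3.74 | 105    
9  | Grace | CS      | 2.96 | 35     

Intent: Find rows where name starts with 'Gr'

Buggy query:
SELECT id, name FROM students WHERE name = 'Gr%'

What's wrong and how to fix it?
Bug: Wildcards only work with LIKE; '=' treats '%' as a literal character

Fix: Replace '=' with LIKE so 'Gr%' is treated as a pattern

Corrected query:
SELECT id, name FROM students WHERE name LIKE 'Gr%'

Result:
id | name 
---+------
3  | Grace
9  | Grace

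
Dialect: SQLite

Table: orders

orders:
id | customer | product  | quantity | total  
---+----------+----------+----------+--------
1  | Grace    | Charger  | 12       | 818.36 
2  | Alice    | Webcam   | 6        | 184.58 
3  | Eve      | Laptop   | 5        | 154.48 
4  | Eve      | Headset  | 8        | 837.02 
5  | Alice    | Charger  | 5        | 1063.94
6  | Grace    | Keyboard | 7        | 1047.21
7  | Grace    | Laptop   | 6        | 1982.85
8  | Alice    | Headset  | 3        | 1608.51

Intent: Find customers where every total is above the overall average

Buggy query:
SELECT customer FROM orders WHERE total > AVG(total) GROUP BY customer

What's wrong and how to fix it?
Bug: AVG() is an aggregate; it can't sit directly in WHERE

Fix: Use a subquery for AVG and a HAVING MIN(...) filter so the condition holds for every row in the group

Corrected query:
SELECT customer FROM orders GROUP BY customer HAVING MIN(total) > (SELECT AVG(total) FROM orders)

Result:
(no rows)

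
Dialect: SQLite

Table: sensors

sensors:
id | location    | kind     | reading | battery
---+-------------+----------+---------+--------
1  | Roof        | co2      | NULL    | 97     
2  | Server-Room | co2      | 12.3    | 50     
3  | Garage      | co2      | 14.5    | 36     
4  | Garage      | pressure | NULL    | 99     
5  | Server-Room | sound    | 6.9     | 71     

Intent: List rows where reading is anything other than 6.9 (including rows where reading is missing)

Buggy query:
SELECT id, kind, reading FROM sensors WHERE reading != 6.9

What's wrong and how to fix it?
Bug: Inequality against NULL is unknown, not true; rows with NULL are dropped

Fix: Add an explicit OR reading IS NULL to include the missing-value rows

Corrected query:
SELECT id, kind, reading FROM sensors WHERE reading != 6.9 OR reading IS NULL

Result:
id | kind     | reading
---+----------+--------
1  | co2      | NULL   
2  | co2      | 12.3   
3  | co2      | 14.5   
4  | pressure | NULL   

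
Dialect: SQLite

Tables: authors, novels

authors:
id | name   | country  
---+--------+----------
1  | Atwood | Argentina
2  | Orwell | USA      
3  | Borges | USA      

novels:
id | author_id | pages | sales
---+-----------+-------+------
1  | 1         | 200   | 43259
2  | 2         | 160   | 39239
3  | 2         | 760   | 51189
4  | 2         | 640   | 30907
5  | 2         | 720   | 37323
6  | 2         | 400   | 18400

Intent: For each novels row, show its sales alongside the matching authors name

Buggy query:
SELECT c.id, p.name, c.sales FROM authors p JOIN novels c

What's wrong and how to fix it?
Bug: Missing join condition: each novels row is matched to all authors rows instead of just its own

Fix: Specify the join condition linking the foreign key to the parent id

Corrected query:
SELECT c.id, p.name, c.sales FROM authors p JOIN novels c ON c.author_id = p.id

Result:
id | name   | sales
---+--------+------
1  | Atwood | 43259
2  | Orwell | 39239
3  | Orwell | 51189
4  | Orwell | 30907
5  | Orwell | 37323
6  | Orwell | 18400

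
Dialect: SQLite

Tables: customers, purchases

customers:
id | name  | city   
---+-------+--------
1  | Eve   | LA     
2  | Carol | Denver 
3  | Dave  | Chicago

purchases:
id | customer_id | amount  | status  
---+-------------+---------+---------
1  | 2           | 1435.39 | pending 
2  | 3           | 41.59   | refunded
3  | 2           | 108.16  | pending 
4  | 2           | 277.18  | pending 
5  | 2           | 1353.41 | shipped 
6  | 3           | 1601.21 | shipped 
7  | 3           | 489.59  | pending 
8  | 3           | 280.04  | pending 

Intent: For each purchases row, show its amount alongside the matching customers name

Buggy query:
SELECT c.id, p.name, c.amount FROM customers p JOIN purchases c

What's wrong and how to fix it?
Bug: JOIN with no ON clause produces a cartesian product; every purchases row pairs with every customers row

Fix: Add ON c.customer_id = p.id to the JOIN

Corrected query:
SELECT c.id, p.name, c.amount FROM customers p JOIN purchases c ON c.customer_id = p.id

Result:
id | name  | amount 
---+-------+--------
1  | Carol | 1435.39
2  | Dave  | 41.59  
3  | Carol | 108.16 
4  | Carol | 277.18 
5  | Carol | 1353.41
6  | Dave  | 1601.21
7  | Dave  | 489.59 
8  | Dave  | 280.04 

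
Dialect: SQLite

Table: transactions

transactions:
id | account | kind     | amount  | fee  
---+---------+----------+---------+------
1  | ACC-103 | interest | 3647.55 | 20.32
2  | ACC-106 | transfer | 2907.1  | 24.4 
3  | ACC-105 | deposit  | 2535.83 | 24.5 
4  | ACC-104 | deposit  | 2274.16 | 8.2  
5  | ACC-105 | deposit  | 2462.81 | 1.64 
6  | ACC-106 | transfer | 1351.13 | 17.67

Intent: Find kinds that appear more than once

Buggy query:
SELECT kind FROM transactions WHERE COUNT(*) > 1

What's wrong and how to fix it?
Bug: COUNT(*) is an aggregate and cannot be used in WHERE

Fix: Group first, then use HAVING for the count condition

Corrected query:
SELECT kind FROM transactions GROUP BY kind HAVING COUNT(*) > 1

Result:
kind    
--------
deposit 
transfer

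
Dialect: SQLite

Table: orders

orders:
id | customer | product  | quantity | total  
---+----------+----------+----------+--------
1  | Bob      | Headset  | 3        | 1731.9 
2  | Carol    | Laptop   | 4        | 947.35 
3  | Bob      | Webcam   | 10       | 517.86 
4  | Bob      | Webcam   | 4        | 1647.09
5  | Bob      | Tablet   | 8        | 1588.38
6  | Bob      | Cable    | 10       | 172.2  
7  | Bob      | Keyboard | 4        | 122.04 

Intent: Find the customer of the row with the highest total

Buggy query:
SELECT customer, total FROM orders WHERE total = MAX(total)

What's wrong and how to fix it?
Bug: MAX(total) is an aggregate and cannot be used directly in WHERE

Fix: Wrap MAX in a scalar subquery so WHERE compares against a single value

Corrected query:
SELECT customer, total FROM orders WHERE total = (SELECT MAX(total) FROM orders)

Result:
customer | total 
---------+-------
Bob      | 1731.9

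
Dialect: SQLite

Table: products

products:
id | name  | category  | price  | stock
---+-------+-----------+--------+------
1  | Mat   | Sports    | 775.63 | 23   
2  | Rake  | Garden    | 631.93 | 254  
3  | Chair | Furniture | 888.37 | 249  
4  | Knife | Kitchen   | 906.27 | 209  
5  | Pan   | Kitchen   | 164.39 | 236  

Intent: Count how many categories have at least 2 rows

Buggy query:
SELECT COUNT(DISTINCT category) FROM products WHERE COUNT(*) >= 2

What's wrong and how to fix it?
Bug: WHERE filters individual rows, not groups, so a group-level COUNT is invalid there

Fix: Group first with HAVING COUNT(*) >= 2, then COUNT the resulting groups

Corrected query:
SELECT COUNT(*) FROM (SELECT category FROM products GROUP BY category HAVING COUNT(*) >= 2)

Result:
COUNT(*)
--------
1       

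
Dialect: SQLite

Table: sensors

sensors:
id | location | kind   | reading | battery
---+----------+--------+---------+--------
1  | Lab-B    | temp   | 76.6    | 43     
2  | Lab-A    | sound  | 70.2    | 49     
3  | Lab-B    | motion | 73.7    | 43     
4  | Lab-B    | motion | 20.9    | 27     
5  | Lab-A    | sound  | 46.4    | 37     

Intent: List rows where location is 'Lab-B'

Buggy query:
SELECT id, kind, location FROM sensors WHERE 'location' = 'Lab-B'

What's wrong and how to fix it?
Bug: Single quotes denote string literals in SQL; the column name is being compared as a constant string

Fix: Reference the column as location without single quotes

Corrected query:
SELECT id, kind, location FROM sensors WHERE location = 'Lab-B'

Result:
id | kind   | location
---+--------+---------
1  | temp   | Lab-B   
3  | motion | Lab-B   
4  | motion | Lab-B   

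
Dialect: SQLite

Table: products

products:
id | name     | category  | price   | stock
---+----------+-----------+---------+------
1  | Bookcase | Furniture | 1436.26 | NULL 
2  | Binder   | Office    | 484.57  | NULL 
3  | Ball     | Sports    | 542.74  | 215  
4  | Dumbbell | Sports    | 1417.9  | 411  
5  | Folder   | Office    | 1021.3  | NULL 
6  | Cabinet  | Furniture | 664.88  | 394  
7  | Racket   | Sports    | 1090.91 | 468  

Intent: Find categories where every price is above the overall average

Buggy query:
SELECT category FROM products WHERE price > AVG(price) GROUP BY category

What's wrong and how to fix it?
Bug: AVG() is an aggregate; it can't sit directly in WHERE

Fix: Compute the overall average in a scalar subquery and compare each group's MIN against it in HAVING

Corrected query:
SELECT category FROM products GROUP BY category HAVING MIN(price) > (SELECT AVG(price) FROM products)

Result:
(no rows)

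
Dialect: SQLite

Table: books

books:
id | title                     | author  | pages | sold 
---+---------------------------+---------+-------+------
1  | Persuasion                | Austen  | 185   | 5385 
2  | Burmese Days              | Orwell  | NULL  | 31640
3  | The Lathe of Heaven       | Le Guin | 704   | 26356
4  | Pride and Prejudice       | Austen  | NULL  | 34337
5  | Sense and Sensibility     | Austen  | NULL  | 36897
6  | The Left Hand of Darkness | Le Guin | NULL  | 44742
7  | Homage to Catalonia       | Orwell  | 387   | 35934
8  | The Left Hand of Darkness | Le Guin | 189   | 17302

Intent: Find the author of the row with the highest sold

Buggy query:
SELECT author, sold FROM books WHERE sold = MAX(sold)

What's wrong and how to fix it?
Bug: WHERE is evaluated per row; an aggregate over the whole table isn't defined there

Fix: Wrap MAX in a scalar subquery so WHERE compares against a single value

Corrected query:
SELECT author, sold FROM books WHERE sold = (SELECT MAX(sold) FROM books)

Result:
author  | sold 
--------+------
Le Guin | 44742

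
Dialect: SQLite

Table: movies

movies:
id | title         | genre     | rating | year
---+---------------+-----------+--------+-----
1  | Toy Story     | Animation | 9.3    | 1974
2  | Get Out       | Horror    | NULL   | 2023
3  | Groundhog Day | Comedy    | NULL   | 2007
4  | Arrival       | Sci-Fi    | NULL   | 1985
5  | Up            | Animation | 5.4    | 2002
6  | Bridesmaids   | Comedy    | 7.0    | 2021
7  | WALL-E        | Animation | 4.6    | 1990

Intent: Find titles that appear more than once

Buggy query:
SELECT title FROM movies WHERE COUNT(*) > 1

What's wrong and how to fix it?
Bug: COUNT(*) is an aggregate and cannot be used in WHERE

Fix: GROUP BY title, then filter groups with HAVING COUNT(*) > 1

Corrected query:
SELECT title FROM movies GROUP BY title HAVING COUNT(*) > 1

Result:
(no rows)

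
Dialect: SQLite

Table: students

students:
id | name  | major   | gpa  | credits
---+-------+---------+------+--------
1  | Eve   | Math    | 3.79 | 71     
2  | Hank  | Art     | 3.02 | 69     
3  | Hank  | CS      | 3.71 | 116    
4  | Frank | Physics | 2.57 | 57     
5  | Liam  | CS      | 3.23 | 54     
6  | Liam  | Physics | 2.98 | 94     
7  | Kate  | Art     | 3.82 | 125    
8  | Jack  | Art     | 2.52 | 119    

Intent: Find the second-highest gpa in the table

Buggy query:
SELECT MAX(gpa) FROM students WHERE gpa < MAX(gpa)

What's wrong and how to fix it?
Bug: The inner MAX is an aggregate inside WHERE, which is not allowed

Fix: Compute the overall MAX in a subquery, then take MAX of rows below it

Corrected query:
SELECT MAX(gpa) FROM students WHERE gpa < (SELECT MAX(gpa) FROM students)

Result:
MAX(gpa)
--------
3.79    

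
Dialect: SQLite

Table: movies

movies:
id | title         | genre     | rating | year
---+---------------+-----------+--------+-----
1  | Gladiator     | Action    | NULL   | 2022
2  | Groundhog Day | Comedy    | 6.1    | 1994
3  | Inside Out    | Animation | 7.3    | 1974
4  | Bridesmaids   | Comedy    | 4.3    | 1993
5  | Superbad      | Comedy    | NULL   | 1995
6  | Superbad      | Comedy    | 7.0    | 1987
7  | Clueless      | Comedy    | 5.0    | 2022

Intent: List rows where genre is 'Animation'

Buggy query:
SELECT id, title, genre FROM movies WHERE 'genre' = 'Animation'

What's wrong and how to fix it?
Bug: Single quotes denote string literals in SQL; the column name is being compared as a constant string

Fix: Reference the column as genre without single quotes

Corrected query:
SELECT id, title, genre FROM movies WHERE genre = 'Animation'

Result:
id | title      | genre    
---+------------+----------
3  | Inside Out | Animation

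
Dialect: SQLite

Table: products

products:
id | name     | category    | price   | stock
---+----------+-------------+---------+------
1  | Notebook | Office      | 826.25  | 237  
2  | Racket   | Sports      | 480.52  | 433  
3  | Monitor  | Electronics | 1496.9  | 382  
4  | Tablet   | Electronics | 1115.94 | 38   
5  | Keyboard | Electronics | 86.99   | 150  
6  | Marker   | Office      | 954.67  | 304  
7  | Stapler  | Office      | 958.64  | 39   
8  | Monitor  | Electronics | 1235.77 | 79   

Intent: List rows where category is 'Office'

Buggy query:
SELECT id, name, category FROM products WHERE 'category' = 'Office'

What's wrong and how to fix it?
Bug: 'category' in single quotes is a string literal, not the column; the comparison is literal-vs-literal and never true

Fix: Reference the column as category without single quotes

Corrected query:
SELECT id, name, category FROM products WHERE category = 'Office'

Result:
id | name     | category
---+----------+---------
1  | Notebook | Office  
6  | Marker   | Office  
7  | Stapler  | Office  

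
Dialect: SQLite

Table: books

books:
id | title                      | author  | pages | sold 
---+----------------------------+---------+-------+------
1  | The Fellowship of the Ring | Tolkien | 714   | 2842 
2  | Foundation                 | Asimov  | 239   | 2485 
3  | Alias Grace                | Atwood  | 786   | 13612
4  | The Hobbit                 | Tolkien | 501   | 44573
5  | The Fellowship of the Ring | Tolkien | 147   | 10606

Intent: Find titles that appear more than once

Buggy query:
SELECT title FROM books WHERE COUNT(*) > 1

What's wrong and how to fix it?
Bug: WHERE can't reference COUNT(*); aggregates are computed after WHERE

Fix: Group first, then use HAVING for the count condition

Corrected query:
SELECT title FROM books GROUP BY title HAVING COUNT(*) > 1

Result:
title                     
--------------------------
The Fellowship of the Ring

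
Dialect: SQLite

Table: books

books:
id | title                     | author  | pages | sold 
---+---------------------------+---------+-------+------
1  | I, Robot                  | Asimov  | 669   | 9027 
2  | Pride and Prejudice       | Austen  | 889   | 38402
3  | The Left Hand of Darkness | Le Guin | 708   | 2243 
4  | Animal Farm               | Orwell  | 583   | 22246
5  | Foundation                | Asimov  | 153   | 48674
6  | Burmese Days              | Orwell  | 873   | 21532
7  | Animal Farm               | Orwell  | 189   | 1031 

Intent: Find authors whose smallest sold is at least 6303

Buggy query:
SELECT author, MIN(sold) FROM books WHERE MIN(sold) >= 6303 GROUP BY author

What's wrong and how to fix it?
Bug: MIN() in WHERE is a misuse of aggregate

Fix: Use HAVING for the per-group MIN condition

Corrected query:
SELECT author, MIN(sold) FROM books GROUP BY author HAVING MIN(sold) >= 6303

Result:
author | MIN(sold)
-------+----------
Asimov | 9027     
Austen | 38402    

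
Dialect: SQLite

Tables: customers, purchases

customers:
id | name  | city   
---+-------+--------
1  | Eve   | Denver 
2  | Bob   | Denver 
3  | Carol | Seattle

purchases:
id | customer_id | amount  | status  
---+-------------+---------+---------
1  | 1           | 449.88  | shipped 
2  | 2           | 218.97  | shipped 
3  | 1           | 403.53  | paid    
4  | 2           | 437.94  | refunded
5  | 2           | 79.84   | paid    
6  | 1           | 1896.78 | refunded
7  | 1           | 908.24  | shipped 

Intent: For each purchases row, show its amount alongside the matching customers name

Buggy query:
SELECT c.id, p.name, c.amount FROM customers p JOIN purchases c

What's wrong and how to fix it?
Bug: JOIN with no ON clause produces a cartesian product; every purchases row pairs with every customers row

Fix: Add ON c.customer_id = p.id to the JOIN

Corrected query:
SELECT c.id, p.name, c.amount FROM customers p JOIN purchases c ON c.customer_id = p.id

Result:
id | name | amount 
---+------+--------
1  | Eve  | 449.88 
2  | Bob  | 218.97 
3  | Eve  | 403.53 
4  | Bob  | 437.94 
5  | Bob  | 79.84  
6  | Eve  | 1896.78
7  | Eve  | 908.24 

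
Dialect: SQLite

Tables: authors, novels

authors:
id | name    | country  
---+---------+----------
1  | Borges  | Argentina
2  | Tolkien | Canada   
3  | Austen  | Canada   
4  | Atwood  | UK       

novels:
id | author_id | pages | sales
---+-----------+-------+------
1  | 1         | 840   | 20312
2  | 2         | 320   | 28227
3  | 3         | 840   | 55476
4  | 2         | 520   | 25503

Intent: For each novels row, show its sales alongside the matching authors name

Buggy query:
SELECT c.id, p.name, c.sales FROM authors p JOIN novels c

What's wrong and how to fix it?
Bug: Missing join condition: each novels row is matched to all authors rows instead of just its own

Fix: Specify the join condition linking the foreign key to the parent id

Corrected query:
SELECT c.id, p.name, c.sales FROM authors p JOIN novels c ON c.author_id = p.id

Result:
id | name    | sales
---+---------+------
1  | Borges  | 20312
2  | Tolkien | 28227
3  | Austen  | 55476
4  | Tolkien | 25503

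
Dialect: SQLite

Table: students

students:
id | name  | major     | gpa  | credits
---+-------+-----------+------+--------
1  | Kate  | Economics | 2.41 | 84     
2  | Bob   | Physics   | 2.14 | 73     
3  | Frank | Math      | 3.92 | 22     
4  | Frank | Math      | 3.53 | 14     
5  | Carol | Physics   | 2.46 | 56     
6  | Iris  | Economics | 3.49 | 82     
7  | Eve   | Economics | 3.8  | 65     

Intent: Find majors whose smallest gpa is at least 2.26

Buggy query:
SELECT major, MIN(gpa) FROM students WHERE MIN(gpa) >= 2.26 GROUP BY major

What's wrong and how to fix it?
Bug: MIN() in WHERE is a misuse of aggregate

Fix: Replace WHERE with HAVING after the GROUP BY

Corrected query:
SELECT major, MIN(gpa) FROM students GROUP BY major HAVING MIN(gpa) >= 2.26

Result:
major     | MIN(gpa)
----------+---------
Economics | 2.41    
Math      | 3.53    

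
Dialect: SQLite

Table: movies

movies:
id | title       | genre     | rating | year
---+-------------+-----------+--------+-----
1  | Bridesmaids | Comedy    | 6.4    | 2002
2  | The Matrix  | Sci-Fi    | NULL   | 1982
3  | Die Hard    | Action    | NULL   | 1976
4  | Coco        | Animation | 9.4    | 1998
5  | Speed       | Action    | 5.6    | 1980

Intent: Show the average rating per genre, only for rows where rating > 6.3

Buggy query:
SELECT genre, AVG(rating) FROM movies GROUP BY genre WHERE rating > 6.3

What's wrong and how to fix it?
Bug: Row-level WHERE must come before GROUP BY in the clause order

Fix: Move the WHERE clause before GROUP BY

Corrected query:
SELECT genre, AVG(rating) FROM movies WHERE rating > 6.3 GROUP BY genre

Result:
genre     | AVG(rating)
----------+------------
Animation | 9.4        
Comedy    | 6.4        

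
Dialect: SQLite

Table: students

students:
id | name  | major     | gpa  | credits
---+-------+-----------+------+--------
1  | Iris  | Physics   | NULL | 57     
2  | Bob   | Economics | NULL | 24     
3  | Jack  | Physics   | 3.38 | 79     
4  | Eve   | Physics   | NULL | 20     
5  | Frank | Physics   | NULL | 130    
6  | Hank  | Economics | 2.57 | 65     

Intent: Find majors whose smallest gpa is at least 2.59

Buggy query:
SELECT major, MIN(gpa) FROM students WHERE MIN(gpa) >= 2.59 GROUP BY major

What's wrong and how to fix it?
Bug: Aggregates like MIN are computed per group after WHERE runs

Fix: Replace WHERE with HAVING after the GROUP BY

Corrected query:
SELECT major, MIN(gpa) FROM students GROUP BY major HAVING MIN(gpa) >= 2.59

Result:
major   | MIN(gpa)
--------+---------
Physics | 3.38    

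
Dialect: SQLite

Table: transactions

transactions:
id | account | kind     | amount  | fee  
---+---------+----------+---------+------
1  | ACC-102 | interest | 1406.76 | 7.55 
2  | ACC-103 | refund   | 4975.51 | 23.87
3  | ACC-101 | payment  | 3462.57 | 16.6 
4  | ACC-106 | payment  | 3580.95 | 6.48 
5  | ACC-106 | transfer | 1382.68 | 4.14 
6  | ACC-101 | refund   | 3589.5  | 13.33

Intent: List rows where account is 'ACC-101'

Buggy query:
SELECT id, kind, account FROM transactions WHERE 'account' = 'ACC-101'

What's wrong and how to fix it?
Bug: 'account' in single quotes is a string literal, not the column; the comparison is literal-vs-literal and never true

Fix: Reference the column as account without single quotes

Corrected query:
SELECT id, kind, account FROM transactions WHERE account = 'ACC-101'

Result:
id | kind    | account
---+---------+--------
3  | payment | ACC-101
6  | refund  | ACC-101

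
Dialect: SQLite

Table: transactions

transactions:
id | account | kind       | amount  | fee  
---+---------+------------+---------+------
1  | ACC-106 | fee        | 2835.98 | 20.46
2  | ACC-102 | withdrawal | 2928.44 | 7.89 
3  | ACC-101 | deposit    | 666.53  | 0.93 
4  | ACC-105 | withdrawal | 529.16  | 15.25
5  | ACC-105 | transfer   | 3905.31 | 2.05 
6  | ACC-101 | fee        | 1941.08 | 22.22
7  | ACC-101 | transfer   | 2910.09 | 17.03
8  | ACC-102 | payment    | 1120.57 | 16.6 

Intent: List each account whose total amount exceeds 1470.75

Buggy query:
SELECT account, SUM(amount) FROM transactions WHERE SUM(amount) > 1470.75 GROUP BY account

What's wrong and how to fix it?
Bug: WHERE runs before GROUP BY, so aggregates aren't available there

Fix: Move the aggregate condition to a HAVING clause

Corrected query:
SELECT account, SUM(amount) FROM transactions GROUP BY account HAVING SUM(amount) > 1470.75

Result:
account | SUM(amount)
--------+------------
ACC-101 | 5517.7     
ACC-102 | 4049.01    
ACC-105 | 4434.47    
ACC-106 | 2835.98    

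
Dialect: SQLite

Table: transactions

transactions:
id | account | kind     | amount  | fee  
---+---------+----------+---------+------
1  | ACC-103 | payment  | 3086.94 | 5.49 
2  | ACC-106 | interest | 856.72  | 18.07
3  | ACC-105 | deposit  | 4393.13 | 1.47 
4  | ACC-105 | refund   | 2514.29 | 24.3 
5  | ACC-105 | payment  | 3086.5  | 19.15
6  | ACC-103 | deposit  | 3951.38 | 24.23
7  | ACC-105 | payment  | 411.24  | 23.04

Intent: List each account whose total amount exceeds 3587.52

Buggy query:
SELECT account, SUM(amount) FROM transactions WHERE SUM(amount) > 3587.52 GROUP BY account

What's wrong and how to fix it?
Bug: SUM(amount) is an aggregate, but WHERE filters rows before aggregation

Fix: Move the aggregate condition to a HAVING clause

Corrected query:
SELECT account, SUM(amount) FROM transactions GROUP BY account HAVING SUM(amount) > 3587.52

Result:
account | SUM(amount)
--------+------------
ACC-103 | 7038.32    
ACC-105 | 10405.16   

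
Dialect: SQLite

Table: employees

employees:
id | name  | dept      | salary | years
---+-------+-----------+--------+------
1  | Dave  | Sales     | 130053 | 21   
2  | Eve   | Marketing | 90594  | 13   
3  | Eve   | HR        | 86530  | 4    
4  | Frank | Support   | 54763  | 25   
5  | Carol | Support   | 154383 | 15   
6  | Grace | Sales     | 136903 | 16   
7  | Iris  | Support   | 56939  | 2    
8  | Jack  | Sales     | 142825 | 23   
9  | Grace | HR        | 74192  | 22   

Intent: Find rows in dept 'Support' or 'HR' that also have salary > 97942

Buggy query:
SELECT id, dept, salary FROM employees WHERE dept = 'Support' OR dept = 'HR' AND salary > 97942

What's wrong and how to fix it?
Bug: AND binds tighter than OR, so this parses as dept = 'Support' OR (dept = 'HR' AND salary > 97942)

Fix: Group the OR with parentheses (or use IN), then AND the threshold

Corrected query:
SELECT id, dept, salary FROM employees WHERE (dept = 'Support' OR dept = 'HR') AND salary > 97942

Result:
id | dept    | salary
---+---------+-------
5  | Support | 154383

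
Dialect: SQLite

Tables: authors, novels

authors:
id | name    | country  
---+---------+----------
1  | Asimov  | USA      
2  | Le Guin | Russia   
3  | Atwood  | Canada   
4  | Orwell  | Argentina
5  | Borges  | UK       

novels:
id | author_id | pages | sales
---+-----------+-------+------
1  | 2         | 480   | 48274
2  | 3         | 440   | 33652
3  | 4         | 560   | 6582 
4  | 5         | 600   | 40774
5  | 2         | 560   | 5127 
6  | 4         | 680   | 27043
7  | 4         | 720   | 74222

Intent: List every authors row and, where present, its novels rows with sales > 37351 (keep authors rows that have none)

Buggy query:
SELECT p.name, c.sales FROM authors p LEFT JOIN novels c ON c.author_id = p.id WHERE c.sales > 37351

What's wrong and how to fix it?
Bug: A WHERE condition on the right-hand table after LEFT JOIN drops unmatched parents

Fix: Move the right-table condition into the ON clause so unmatched parents are kept

Corrected query:
SELECT p.name, c.sales FROM authors p LEFT JOIN novels c ON c.author_id = p.id AND c.sales > 37351

Result:
name    | sales
--------+------
Asimov  | NULL 
Le Guin | 48274
Atwood  | NULL 
Orwell  | 74222
Borges  | 40774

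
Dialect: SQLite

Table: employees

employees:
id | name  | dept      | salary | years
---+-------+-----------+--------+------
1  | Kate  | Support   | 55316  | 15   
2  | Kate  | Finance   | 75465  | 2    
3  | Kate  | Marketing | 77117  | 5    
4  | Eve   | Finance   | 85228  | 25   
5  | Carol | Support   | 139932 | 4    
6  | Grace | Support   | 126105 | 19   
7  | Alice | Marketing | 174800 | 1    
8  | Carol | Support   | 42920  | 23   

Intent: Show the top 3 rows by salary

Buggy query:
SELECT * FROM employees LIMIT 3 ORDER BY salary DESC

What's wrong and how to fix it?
Bug: ORDER BY cannot follow LIMIT; LIMIT is the final clause

Fix: Swap the clauses: ORDER BY first, then LIMIT

Corrected query:
SELECT * FROM employees ORDER BY salary DESC LIMIT 3

Result:
id | name  | dept      | salary | years
---+-------+-----------+--------+------
7  | Alice | Marketing | 174800 | 1    
5  | Carol | Support   | 139932 | 4    
6  | Grace | Support   | 126105 | 19   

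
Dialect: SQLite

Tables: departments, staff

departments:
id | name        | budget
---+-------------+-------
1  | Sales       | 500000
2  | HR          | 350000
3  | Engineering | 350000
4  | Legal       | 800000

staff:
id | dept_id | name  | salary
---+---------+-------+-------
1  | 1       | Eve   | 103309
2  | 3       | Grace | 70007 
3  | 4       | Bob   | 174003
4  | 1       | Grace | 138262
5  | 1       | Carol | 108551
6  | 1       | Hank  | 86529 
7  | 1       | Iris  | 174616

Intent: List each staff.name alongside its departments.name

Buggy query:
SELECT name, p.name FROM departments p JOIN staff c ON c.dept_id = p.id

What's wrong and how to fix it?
Bug: Both tables have a 'name' column; the unqualified reference is ambiguous

Fix: Prefix ambiguous columns with the table alias

Corrected query:
SELECT c.name, p.name FROM departments p JOIN staff c ON c.dept_id = p.id

Result:
name  | name       
------+------------
Eve   | Sales      
Grace | Engineering
Bob   | Legal      
Grace | Sales      
Carol | Sales      
Hank  | Sales      
Iris  | Sales      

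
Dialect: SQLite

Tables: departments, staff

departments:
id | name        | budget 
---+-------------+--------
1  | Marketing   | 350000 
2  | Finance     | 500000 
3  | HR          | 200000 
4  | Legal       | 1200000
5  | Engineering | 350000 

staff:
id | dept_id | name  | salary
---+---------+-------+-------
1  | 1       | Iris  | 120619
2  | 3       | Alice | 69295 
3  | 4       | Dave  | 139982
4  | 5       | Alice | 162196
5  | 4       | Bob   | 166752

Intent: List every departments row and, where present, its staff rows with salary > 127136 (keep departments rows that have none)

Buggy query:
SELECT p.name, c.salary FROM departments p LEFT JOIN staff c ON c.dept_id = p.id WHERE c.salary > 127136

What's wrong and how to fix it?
Bug: Filtering c.salary in WHERE discards the NULL rows produced by LEFT JOIN, turning it into an inner join

Fix: Put 'c.salary > 127136' in the JOIN's ON clause instead of WHERE

Corrected query:
SELECT p.name, c.salary FROM departments p LEFT JOIN staff c ON c.dept_id = p.id AND c.salary > 127136

Result:
name        | salary
------------+-------
Marketing   | NULL  
Finance     | NULL  
HR          | NULL  
Legal       | 139982
Legal       | 166752
Engineering | 162196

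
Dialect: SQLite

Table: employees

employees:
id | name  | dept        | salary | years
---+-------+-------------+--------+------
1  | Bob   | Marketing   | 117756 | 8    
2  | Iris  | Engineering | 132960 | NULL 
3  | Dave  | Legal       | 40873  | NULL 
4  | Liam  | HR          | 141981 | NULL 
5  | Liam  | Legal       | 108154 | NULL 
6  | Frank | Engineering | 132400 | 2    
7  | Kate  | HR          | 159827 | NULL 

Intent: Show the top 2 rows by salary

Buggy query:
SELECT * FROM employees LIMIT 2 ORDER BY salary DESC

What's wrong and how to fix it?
Bug: ORDER BY cannot follow LIMIT; LIMIT is the final clause

Fix: Swap the clauses: ORDER BY first, then LIMIT

Corrected query:
SELECT * FROM employees ORDER BY salary DESC LIMIT 2

Result:
id | name | dept | salary | years
---+------+------+--------+------
7  | Kate | HR   | 159827 | NULL 
4  | Liam | HR   | 141981 | NULL 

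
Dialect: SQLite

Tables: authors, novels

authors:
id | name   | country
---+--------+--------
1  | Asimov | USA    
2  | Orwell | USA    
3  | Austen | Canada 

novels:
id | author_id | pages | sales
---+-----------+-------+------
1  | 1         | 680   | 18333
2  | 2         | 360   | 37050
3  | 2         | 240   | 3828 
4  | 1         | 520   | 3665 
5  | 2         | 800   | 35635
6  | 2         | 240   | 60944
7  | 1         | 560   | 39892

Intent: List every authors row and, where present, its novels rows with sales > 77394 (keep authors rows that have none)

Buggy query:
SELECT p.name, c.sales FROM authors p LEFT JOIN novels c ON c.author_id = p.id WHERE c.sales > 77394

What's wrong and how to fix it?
Bug: A WHERE condition on the right-hand table after LEFT JOIN drops unmatched parents

Fix: Put 'c.sales > 77394' in the JOIN's ON clause instead of WHERE

Corrected query:
SELECT p.name, c.sales FROM authors p LEFT JOIN novels c ON c.author_id = p.id AND c.sales > 77394

Result:
name   | sales
-------+------
Asimov | NULL 
Orwell | NULL 
Austen | NULL 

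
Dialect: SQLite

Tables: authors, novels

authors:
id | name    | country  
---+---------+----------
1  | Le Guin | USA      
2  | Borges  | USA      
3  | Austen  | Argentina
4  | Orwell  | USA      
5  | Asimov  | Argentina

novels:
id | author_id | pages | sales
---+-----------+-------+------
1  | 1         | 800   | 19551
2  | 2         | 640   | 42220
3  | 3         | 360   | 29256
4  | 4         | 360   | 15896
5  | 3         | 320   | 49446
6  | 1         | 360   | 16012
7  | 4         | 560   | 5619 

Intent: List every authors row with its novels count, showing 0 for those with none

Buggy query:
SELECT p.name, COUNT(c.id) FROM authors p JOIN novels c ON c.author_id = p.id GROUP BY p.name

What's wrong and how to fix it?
Bug: An inner join excludes parents with zero children

Fix: Switch to LEFT JOIN to retain unmatched parent rows

Corrected query:
SELECT p.name, COUNT(c.id) FROM authors p LEFT JOIN novels c ON c.author_id = p.id GROUP BY p.name

Result:
name    | COUNT(c.id)
--------+------------
Asimov  | 0          
Austen  | 2          
Borges  | 1          
Le Guin | 2          
Orwell  | 2          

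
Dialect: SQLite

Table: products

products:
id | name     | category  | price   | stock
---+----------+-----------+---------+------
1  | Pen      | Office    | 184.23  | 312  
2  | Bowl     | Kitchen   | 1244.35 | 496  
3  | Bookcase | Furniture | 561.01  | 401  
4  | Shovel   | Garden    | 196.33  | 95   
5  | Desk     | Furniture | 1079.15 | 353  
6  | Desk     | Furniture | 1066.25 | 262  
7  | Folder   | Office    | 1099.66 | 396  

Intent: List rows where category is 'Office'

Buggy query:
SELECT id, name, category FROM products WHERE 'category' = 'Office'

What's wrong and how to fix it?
Bug: Single quotes denote string literals in SQL; the column name is being compared as a constant string

Fix: Remove the quotes around the column name (or use double quotes for an identifier)

Corrected query:
SELECT id, name, category FROM products WHERE category = 'Office'

Result:
id | name   | category
---+--------+---------
1  | Pen    | Office  
7  | Folder | Office  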